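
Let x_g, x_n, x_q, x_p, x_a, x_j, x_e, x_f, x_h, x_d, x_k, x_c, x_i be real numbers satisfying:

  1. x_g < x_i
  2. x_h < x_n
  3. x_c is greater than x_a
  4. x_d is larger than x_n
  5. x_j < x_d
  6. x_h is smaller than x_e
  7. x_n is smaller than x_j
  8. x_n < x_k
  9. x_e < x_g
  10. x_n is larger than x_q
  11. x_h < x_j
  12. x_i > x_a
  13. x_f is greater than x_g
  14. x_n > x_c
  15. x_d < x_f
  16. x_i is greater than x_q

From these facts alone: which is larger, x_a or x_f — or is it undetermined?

x_f

The relevant relations are x_a < x_c; x_c < x_n; x_n < x_j; x_j < x_d; x_d < x_f.
Together: x_a < x_c < x_n < x_j < x_d < x_f.
So x_f is larger.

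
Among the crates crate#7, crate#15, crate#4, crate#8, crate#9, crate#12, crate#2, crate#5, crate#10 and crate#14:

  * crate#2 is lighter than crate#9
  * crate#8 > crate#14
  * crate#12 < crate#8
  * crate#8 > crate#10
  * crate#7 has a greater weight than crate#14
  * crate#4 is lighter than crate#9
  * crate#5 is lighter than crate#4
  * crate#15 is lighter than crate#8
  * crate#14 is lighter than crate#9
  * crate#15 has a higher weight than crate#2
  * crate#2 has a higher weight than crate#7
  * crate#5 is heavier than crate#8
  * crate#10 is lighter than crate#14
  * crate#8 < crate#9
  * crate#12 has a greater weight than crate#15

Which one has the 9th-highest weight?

crate#14

Piecing the relations together gives one ordering: crate#10 < crate#14 < crate#7 < crate#2 < crate#15 < crate#12 < crate#8 < crate#5 < crate#4 < crate#9.
The 9th largest is crate#14.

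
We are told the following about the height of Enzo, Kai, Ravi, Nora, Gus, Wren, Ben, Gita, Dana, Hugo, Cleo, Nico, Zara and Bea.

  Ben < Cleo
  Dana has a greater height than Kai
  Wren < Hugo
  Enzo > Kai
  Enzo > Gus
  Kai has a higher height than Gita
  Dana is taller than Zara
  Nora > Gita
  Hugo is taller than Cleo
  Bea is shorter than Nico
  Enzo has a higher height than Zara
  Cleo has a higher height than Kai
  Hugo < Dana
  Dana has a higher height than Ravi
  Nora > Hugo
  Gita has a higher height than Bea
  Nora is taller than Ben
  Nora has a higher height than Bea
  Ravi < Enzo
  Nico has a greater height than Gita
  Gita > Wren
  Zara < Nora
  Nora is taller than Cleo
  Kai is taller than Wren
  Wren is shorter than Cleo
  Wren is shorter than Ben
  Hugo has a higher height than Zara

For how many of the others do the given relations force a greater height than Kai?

From Kai the given relations immediately reach Cleo, Enzo, Dana.
From those, Hugo, Nora — 5 in total.
Nothing else is reachable above Kai; 5 in all.

5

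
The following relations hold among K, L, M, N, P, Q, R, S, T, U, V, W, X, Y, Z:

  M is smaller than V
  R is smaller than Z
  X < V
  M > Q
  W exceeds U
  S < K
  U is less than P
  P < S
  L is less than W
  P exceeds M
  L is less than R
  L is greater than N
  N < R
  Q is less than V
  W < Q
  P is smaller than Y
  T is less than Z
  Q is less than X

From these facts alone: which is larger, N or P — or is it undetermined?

N < L and L < W give N < W.
With W < Q: N < L < W < Q.
Then Q < M extends the chain to M.
With M < P: N < L < W < Q < M < P.
So P is larger.

P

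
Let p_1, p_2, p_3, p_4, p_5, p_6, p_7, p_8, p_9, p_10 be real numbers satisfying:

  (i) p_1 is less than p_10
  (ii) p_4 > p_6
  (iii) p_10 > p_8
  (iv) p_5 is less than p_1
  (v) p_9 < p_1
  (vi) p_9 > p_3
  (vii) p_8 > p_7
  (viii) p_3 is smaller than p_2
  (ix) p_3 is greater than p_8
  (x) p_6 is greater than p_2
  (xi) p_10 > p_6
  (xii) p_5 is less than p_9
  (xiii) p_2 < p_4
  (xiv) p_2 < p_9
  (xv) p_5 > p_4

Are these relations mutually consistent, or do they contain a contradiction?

Every relation is compatible with p_7 < p_8 < p_3 < p_2 < p_6 < p_4 < p_5 < p_9 < p_1 < p_10; the set is consistent.

consistent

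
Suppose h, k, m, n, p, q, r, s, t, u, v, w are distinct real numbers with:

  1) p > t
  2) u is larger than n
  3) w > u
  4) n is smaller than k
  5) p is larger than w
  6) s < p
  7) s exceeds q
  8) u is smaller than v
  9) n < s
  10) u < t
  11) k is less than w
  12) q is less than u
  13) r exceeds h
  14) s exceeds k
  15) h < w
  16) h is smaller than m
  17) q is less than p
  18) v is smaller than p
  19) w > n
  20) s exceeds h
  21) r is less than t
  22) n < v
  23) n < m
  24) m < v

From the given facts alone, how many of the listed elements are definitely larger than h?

7

Directly above h: m, r, w, s.
One step further: t, v, p (7 so far).
No other element is forced above h by the given relations, so the count is 7.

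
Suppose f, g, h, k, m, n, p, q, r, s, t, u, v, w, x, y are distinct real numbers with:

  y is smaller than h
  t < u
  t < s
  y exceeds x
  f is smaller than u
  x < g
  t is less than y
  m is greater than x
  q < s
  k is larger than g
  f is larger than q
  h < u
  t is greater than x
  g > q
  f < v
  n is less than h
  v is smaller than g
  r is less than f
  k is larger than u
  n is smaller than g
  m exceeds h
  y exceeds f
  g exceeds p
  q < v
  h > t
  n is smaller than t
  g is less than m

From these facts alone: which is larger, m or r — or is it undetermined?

r < f and f < v give r < v.
Then v < g extends the chain to g.
Then g < m extends the chain to m.
So m is larger.

m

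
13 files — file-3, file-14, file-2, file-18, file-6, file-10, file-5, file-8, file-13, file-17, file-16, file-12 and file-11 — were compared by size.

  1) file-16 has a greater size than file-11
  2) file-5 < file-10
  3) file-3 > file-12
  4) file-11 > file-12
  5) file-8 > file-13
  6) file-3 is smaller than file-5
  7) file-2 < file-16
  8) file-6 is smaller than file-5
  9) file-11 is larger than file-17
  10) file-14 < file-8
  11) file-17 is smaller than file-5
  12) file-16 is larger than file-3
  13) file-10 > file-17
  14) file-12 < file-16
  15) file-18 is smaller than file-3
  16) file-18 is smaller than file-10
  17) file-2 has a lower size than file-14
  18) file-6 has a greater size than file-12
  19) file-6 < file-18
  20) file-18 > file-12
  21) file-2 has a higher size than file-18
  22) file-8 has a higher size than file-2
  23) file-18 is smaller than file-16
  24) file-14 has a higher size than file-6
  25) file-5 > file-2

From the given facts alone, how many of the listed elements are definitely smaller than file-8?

The elements the relations force below file-8 are file-13, file-12, file-6, file-18, file-2, file-14 — no chain reaches any other.
That is 6.

6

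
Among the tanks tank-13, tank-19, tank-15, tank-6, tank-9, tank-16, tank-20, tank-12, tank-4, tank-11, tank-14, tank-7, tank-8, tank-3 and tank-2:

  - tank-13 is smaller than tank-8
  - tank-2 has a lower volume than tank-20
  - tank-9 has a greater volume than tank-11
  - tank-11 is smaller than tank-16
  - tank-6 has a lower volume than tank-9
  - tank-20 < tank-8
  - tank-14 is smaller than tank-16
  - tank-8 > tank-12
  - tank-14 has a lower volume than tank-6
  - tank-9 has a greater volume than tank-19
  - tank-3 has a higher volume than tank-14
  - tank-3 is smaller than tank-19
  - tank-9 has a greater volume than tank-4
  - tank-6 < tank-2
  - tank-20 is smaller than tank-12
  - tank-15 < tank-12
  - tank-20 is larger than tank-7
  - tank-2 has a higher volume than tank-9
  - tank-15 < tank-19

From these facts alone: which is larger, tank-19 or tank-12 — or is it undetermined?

tank-19 < tank-9 and tank-9 < tank-2 give tank-19 < tank-2.
Then tank-2 < tank-20 extends the chain to tank-20.
With tank-20 < tank-12: tank-19 < tank-9 < tank-2 < tank-20 < tank-12.
So tank-12 is larger.

tank-12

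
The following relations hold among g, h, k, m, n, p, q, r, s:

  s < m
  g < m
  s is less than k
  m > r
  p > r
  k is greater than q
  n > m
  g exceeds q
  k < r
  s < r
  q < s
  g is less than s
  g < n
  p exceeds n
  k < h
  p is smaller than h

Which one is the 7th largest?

Piecing the relations together gives one ordering: q < g < s < k < r < m < n < p < h.
The 7th largest is s.

s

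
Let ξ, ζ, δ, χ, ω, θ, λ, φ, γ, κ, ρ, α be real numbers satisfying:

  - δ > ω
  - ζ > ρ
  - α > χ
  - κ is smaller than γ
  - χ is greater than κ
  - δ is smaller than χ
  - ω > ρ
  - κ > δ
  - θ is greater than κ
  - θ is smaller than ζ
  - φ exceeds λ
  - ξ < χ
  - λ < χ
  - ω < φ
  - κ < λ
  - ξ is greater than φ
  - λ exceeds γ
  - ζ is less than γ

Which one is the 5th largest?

Chaining the given pairs: ρ < ω < δ < κ < θ < ζ < γ < λ < φ < ξ < χ < α.
Counting 5 from the largest end gives λ.

λ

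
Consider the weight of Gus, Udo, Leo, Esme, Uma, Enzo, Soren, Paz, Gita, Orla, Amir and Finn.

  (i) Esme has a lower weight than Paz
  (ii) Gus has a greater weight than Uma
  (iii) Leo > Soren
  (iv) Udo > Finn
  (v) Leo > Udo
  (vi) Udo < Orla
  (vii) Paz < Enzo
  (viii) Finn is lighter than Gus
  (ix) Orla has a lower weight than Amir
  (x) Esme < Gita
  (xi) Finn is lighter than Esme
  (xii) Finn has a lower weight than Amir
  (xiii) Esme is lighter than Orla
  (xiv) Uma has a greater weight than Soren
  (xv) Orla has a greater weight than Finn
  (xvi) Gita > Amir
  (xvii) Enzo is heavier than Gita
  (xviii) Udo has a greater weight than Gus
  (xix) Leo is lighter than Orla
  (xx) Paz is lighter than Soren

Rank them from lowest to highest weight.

The consecutive links are each given: Finn < Esme; Esme < Paz; Paz < Soren; Soren < Uma; Uma < Gus; Gus < Udo; Udo < Leo; Leo < Orla; Orla < Amir; Amir < Gita; Gita < Enzo.

Finn < Esme < Paz < Soren < Uma < Gus < Udo < Leo < Orla < Amir < Gita < Enzo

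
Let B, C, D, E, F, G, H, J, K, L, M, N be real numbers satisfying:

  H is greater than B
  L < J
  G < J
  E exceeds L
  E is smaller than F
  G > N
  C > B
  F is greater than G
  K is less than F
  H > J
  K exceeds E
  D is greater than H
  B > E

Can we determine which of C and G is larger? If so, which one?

undetermined

Following every chain through G: above G we get J, H, F, D; below G we get N.
C is not reached, and no chain runs the other way from C to G.
So the given relations leave the order of G and C undetermined.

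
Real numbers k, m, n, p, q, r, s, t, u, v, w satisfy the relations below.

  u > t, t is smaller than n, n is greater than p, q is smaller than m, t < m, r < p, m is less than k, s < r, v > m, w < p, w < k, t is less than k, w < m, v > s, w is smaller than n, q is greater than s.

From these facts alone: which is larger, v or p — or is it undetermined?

Following every chain through p: above p we get n; below p we get s, r, w.
v is not reached, and no chain runs the other way from v to p.
So the given relations leave the order of p and v undetermined.

undetermined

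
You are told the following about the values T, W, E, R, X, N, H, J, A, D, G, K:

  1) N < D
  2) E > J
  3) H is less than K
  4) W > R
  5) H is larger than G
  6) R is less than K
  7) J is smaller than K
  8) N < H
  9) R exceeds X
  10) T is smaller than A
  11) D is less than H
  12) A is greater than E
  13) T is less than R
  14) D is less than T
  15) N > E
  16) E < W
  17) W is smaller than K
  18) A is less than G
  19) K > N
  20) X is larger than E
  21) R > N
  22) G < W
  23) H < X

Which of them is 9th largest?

Piecing the relations together gives one ordering: J < E < N < D < T < A < G < H < X < R < W < K.
The 9th largest is D.

D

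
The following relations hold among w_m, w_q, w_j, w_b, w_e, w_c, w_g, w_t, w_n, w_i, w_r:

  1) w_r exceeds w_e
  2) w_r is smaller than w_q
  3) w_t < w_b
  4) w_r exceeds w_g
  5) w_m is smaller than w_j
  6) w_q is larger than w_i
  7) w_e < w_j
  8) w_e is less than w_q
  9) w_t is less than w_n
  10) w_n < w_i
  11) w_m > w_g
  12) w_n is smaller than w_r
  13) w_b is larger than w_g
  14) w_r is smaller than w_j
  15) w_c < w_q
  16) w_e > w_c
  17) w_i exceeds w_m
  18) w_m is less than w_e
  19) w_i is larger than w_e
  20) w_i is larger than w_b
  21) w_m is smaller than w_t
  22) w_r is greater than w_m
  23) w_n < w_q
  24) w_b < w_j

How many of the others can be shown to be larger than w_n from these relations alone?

4

From w_n the given relations immediately reach w_i, w_r, w_q.
From those, w_j — 4 in total.
Nothing else is reachable above w_n; 4 in all.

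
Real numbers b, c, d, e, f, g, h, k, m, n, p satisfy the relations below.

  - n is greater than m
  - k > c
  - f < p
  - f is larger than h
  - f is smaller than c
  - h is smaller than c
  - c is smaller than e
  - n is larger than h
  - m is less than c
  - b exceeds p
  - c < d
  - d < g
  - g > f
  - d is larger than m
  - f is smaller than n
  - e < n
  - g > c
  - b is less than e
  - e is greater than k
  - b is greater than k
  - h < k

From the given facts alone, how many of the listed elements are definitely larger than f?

Directly above f: c, p, g, n.
One step further: d, k, b, e (8 so far).
Nothing else is reachable above f; 8 in all.

8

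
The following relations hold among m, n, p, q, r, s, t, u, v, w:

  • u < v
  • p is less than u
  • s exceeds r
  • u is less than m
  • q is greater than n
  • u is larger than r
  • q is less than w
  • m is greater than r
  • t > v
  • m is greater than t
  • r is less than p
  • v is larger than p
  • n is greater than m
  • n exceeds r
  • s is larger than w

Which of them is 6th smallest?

m

Piecing the relations together gives one ordering: r < p < u < v < t < m < n < q < w < s.
The 6th smallest is m.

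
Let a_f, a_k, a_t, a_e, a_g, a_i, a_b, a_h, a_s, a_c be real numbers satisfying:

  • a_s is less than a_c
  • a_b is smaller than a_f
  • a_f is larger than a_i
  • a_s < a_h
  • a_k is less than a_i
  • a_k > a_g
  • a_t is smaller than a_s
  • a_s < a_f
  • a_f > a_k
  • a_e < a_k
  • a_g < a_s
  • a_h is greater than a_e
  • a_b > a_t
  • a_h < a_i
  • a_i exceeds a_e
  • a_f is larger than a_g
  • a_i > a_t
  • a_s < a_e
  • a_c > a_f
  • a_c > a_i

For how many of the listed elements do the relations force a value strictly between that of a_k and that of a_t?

Chaining upward from a_t reaches: a_s, a_e, a_h, a_b, a_i, a_f, a_c.
Chaining downward from a_k reaches: a_g, a_s, a_e.
Strictly between a_t and a_k are those in both lists: a_s, a_e — 2 elements.

2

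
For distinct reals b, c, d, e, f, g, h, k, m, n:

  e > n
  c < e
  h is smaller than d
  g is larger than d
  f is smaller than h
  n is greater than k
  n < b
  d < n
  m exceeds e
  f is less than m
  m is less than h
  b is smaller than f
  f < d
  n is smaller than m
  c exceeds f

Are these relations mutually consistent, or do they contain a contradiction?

inconsistent

We have d < n stated directly, yet also n < b < f < c < e < m < h < d by chaining the others — so n < d. Contradiction.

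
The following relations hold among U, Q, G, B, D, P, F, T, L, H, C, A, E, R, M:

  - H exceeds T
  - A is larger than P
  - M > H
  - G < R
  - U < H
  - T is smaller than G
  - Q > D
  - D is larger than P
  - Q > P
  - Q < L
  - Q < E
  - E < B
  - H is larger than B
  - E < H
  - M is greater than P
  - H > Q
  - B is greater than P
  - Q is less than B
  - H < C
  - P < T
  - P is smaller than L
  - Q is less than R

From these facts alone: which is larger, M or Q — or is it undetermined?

Q < E and E < B give Q < B.
With B < H: Q < E < B < H.
With H < M: Q < E < B < H < M.
So M is larger.

M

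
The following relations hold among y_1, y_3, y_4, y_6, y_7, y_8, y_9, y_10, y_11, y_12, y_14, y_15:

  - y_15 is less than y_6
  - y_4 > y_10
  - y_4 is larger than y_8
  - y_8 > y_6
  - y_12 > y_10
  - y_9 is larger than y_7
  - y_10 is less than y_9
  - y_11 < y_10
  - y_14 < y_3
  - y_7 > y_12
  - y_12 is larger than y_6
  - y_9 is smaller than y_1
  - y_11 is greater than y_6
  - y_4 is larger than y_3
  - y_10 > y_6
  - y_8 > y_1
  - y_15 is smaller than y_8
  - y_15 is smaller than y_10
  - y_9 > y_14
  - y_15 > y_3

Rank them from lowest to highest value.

Each adjacent pair is fixed by a given relation: y_14 < y_3; y_3 < y_15; y_15 < y_6; y_6 < y_11; y_11 < y_10; y_10 < y_12; y_12 < y_7; y_7 < y_9; y_9 < y_1; y_1 < y_8; y_8 < y_4. Chaining them end to end gives the full order.

y_14 < y_3 < y_15 < y_6 < y_11 < y_10 < y_12 < y_7 < y_9 < y_1 < y_8 < y_4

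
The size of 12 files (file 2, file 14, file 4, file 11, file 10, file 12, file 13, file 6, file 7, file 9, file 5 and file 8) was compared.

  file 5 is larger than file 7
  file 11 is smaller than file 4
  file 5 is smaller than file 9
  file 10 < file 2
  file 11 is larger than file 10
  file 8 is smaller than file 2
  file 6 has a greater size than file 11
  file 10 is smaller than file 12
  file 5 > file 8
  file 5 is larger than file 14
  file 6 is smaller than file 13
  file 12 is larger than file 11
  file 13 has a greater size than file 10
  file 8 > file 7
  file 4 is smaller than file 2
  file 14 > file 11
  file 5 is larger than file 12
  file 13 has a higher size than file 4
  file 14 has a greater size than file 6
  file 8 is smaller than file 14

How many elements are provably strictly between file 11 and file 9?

The relations place file 11 below file 9. An element lies strictly between them when it is forced above file 11 and also forced below file 9.
Above file 11: {file 4, file 2, file 12, file 6, file 13, file 14, file 5}. Below file 9: {file 10, file 7, file 8, file 12, file 6, file 14, file 5}.
Intersection: {file 12, file 6, file 14, file 5} — 4.

4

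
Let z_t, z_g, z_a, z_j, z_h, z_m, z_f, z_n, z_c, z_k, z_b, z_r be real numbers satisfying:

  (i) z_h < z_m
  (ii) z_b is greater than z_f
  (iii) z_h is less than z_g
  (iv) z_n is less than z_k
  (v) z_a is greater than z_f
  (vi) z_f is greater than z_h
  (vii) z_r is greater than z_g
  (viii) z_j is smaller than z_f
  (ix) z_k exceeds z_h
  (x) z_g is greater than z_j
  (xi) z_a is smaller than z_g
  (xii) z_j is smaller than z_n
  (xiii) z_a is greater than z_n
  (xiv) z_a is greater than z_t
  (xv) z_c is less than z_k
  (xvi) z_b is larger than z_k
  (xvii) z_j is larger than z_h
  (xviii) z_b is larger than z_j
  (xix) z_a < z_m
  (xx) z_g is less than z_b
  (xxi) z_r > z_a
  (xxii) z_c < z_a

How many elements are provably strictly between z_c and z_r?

Chaining upward from z_c reaches: z_k, z_a, z_g, z_m, z_b.
Chaining downward from z_r reaches: z_h, z_j, z_n, z_f, z_t, z_a, z_g.
Strictly between z_c and z_r are those in both lists: z_a, z_g — 2 elements.

2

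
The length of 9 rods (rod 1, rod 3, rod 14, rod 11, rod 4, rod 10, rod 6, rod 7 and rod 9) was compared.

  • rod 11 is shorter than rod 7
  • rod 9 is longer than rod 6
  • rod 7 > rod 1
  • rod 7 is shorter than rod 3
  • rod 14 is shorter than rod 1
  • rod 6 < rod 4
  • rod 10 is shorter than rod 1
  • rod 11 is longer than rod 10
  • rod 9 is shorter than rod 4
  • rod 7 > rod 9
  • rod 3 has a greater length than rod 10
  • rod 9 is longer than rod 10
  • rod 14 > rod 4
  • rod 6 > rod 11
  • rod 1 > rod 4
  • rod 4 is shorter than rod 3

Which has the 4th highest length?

Chaining the given pairs: rod 10 < rod 11 < rod 6 < rod 9 < rod 4 < rod 14 < rod 1 < rod 7 < rod 3.
The 4th largest is rod 14.

rod 14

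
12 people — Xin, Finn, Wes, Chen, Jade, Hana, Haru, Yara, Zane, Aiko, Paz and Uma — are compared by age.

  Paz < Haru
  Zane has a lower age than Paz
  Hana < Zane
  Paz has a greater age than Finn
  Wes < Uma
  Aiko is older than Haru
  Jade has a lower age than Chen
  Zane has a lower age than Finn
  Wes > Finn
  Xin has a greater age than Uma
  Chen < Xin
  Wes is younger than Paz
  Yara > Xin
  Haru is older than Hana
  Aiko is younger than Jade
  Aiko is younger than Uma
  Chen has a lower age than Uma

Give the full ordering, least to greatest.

Each adjacent pair is fixed by a given relation: Hana < Zane; Zane < Finn; Finn < Wes; Wes < Paz; Paz < Haru; Haru < Aiko; Aiko < Jade; Jade < Chen; Chen < Uma; Uma < Xin; Xin < Yara. Chaining them end to end gives the full order.

Hana < Zane < Finn < Wes < Paz < Haru < Aiko < Jade < Chen < Uma < Xin < Yara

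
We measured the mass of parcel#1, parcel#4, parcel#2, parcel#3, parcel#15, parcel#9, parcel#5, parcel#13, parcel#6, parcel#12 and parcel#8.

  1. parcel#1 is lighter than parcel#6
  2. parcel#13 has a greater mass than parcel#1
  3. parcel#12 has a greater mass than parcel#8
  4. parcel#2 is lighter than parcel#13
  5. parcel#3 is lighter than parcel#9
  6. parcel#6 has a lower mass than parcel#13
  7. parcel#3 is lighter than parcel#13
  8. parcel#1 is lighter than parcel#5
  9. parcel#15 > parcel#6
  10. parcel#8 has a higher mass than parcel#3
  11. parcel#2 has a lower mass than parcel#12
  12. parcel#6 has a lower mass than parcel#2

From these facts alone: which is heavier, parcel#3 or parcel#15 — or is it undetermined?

undetermined

Following every chain through parcel#3: above parcel#3 we get parcel#8, parcel#12, parcel#9, parcel#13.
parcel#15 is not reached, and no chain runs the other way from parcel#15 to parcel#3.
So the given relations leave the order of parcel#3 and parcel#15 undetermined.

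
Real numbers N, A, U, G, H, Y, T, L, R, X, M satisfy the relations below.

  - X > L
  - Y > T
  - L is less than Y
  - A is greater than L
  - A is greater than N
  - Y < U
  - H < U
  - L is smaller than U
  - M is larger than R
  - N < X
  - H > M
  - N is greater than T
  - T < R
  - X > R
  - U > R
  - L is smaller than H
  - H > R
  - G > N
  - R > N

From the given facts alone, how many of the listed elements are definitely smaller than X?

From X the given relations immediately reach L, N, R.
From those, T — 4 in total.
No other element is forced below X by the given relations, so the count is 4.

4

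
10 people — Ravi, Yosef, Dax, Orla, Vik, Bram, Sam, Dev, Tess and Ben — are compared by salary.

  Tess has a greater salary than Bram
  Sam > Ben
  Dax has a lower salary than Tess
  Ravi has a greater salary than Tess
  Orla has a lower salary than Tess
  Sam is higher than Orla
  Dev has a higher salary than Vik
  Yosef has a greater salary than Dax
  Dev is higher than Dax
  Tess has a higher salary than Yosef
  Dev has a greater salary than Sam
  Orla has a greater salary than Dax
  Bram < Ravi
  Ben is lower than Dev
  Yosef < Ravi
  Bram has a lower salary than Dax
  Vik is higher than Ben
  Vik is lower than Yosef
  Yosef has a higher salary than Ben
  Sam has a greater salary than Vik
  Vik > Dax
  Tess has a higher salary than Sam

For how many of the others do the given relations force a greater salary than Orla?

4

Directly above Orla: Sam, Tess.
One step further: Dev, Ravi (4 so far).
No other element is forced above Orla by the given relations, so the count is 4.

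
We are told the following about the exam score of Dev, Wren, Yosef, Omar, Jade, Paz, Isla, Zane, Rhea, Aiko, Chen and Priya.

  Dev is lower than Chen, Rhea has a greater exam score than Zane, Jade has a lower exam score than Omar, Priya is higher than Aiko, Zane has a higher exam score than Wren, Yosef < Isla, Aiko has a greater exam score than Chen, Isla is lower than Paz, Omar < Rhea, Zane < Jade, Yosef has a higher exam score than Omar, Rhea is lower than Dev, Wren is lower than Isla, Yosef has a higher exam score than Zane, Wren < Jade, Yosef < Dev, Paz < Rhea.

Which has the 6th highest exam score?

Chaining the given pairs: Wren < Zane < Jade < Omar < Yosef < Isla < Paz < Rhea < Dev < Chen < Aiko < Priya.
The 6th largest is Paz.

Paz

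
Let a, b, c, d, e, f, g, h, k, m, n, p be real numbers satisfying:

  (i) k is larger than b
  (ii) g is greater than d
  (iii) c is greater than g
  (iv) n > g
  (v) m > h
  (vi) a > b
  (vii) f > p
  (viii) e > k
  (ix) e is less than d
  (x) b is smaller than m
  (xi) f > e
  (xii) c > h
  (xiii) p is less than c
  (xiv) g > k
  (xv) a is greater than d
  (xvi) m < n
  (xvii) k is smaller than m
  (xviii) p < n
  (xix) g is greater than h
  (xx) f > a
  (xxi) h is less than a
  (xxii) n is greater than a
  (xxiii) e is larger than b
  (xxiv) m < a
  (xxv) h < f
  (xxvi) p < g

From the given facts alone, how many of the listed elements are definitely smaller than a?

6

Directly below a: b, h, d, m.
One step further: k, e (6 so far).
Nothing else is reachable below a; 6 in all.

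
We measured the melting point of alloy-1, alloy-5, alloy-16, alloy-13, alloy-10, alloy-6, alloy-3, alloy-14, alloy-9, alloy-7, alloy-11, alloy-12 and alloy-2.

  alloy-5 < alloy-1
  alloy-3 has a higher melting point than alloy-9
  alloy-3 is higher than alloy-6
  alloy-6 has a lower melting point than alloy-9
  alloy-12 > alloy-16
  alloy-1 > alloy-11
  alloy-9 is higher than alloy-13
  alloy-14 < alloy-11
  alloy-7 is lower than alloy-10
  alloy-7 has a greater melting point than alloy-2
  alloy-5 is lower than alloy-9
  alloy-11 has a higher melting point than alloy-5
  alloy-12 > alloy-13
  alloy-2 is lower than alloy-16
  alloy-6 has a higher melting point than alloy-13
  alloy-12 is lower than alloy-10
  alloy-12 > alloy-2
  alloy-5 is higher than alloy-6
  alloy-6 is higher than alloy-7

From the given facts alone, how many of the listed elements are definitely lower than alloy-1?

The elements the relations force below alloy-1 are alloy-2, alloy-14, alloy-13, alloy-7, alloy-6, alloy-5, alloy-11 — no chain reaches any other.
That is 7.

7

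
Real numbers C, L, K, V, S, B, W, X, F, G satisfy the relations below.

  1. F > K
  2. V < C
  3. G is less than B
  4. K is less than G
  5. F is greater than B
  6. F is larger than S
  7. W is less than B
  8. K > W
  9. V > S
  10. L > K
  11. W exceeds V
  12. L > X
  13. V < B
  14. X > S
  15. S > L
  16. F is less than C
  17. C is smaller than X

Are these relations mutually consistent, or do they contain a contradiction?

We have L < S stated directly, yet also S < V < W < K < G < B < F < C < X < L by chaining the others — so S < L. Contradiction.

inconsistent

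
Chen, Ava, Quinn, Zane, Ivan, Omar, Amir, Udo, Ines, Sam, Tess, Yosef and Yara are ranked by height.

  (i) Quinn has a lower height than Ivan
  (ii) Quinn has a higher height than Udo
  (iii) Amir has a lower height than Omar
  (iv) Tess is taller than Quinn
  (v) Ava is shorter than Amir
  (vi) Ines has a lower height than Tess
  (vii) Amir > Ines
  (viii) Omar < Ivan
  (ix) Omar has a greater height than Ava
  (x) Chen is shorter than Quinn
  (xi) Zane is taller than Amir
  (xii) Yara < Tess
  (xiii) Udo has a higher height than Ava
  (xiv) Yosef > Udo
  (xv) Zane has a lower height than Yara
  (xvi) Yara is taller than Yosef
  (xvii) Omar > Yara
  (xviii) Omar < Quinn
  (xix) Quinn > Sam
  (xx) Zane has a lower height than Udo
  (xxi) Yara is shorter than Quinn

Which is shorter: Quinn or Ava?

Ava < Amir and Amir < Zane give Ava < Zane.
Then Zane < Udo extends the chain to Udo.
With Udo < Yosef: Ava < Amir < Zane < Udo < Yosef.
With Yosef < Yara: Ava < Amir < Zane < Udo < Yosef < Yara.
With Yara < Omar: Ava < Amir < Zane < Udo < Yosef < Yara < Omar.
Then Omar < Quinn extends the chain to Quinn.
So Ava < Quinn; Ava is the shorter of the two.

Ava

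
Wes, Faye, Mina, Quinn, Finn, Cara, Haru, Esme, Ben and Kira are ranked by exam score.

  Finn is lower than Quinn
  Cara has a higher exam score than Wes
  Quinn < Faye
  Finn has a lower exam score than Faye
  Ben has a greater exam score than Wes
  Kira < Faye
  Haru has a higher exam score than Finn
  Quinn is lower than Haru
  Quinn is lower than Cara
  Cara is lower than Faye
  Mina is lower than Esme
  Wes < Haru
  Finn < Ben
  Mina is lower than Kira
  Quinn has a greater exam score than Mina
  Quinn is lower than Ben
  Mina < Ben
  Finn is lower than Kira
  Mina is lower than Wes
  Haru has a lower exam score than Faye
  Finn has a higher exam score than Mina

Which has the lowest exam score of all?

Finn is not least since Mina < Finn; Quinn is not least since Mina < Quinn; Wes is not least since Mina < Wes; Kira is not least since Mina < Kira; Cara is not least since Quinn < Cara; Haru is not least since Finn < Haru; Faye is not least since Cara < Faye; Esme is not least since Mina < Esme; Ben is not least since Finn < Ben.
Only Mina has nothing below it, so Mina is the lowest exam score.

Mina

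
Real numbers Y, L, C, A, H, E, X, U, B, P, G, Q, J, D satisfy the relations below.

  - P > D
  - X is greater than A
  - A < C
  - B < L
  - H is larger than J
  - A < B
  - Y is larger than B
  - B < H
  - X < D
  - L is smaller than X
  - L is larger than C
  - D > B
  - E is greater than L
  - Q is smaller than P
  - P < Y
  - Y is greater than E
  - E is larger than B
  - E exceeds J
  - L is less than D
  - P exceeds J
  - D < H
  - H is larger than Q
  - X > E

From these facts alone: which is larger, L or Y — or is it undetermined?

Y

Chaining the given relations: L < E < X < D < P < Y.
So Y is larger.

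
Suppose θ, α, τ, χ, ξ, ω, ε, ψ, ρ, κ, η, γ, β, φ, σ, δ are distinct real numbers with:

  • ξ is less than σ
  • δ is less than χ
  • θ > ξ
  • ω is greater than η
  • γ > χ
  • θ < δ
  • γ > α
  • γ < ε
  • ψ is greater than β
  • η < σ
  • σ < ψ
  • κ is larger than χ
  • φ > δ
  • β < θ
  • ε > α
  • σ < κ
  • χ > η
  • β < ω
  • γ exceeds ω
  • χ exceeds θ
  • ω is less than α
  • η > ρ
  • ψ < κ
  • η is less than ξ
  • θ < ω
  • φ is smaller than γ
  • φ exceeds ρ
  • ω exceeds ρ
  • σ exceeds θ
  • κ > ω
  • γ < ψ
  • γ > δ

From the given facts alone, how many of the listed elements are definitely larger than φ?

Directly above φ: γ.
One step further: ε, ψ (3 so far).
One step further: κ (4 so far).
Nothing else is reachable above φ; 4 in all.

4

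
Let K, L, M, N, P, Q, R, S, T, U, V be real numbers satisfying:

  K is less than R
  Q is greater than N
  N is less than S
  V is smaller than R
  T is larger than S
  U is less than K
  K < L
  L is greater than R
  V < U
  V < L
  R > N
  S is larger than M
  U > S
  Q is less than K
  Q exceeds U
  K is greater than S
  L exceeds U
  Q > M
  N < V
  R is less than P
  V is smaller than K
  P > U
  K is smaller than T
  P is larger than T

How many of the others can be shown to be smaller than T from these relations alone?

From T the given relations immediately reach S, K.
From those, M, N, V, U, Q — 7 in total.
Nothing else is reachable below T; 7 in all.

7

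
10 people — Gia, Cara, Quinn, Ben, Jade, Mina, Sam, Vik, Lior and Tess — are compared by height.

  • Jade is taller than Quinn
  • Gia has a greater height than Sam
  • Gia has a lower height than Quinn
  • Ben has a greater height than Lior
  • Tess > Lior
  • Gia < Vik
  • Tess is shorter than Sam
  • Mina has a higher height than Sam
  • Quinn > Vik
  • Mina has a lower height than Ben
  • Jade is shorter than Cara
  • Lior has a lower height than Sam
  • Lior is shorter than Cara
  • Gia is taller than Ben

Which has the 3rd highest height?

Quinn

Chaining the given pairs: Lior < Tess < Sam < Mina < Ben < Gia < Vik < Quinn < Jade < Cara.
Counting 3 from the largest end gives Quinn.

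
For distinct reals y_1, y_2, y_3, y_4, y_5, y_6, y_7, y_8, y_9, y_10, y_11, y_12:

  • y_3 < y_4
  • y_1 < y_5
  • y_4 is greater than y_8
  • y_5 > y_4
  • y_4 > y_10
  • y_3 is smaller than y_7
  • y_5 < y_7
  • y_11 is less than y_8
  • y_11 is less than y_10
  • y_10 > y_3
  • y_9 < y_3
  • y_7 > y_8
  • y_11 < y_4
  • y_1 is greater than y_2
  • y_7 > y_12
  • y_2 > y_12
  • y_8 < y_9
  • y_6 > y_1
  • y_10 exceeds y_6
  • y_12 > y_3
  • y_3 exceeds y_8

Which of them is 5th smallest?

y_12

Chaining the given pairs: y_11 < y_8 < y_9 < y_3 < y_12 < y_2 < y_1 < y_6 < y_10 < y_4 < y_5 < y_7.
Counting 5 from the smallest end gives y_12.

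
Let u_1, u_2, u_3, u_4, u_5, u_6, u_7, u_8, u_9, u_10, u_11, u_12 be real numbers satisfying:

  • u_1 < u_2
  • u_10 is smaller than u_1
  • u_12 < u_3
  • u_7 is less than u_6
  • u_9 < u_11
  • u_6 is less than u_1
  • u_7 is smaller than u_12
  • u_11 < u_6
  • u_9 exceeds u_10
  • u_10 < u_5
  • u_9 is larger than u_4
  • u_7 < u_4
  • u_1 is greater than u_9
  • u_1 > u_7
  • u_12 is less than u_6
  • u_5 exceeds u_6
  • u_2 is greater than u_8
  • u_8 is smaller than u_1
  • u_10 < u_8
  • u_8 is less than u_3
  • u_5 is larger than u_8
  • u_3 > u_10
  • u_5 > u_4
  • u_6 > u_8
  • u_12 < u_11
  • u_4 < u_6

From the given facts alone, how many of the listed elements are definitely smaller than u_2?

9

The elements the relations force below u_2 are u_10, u_8, u_7, u_4, u_12, u_9, u_11, u_6, u_1 — no chain reaches any other.
That is 9.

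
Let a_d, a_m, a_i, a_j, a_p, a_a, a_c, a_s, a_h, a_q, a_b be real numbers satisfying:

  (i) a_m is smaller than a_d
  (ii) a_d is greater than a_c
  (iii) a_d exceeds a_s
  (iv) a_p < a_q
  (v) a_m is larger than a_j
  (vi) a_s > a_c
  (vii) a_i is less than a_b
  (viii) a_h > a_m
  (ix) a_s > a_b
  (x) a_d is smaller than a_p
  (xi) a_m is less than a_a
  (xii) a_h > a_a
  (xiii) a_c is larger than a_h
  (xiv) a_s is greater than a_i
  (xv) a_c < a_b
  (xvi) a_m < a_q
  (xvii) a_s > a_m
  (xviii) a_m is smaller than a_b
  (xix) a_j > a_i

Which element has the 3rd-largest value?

a_d

Piecing the relations together gives one ordering: a_i < a_j < a_m < a_a < a_h < a_c < a_b < a_s < a_d < a_p < a_q.
Counting 3 from the largest end gives a_d.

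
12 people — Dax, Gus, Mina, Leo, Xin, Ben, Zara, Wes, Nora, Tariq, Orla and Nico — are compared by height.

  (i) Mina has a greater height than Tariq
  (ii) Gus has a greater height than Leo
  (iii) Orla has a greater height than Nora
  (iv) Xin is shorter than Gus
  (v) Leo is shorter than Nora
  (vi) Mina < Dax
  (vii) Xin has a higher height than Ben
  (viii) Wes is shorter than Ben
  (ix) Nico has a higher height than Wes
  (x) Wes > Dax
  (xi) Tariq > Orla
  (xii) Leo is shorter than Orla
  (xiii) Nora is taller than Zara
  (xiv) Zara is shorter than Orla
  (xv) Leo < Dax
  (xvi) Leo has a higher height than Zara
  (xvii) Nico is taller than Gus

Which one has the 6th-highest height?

Chaining the given pairs: Zara < Leo < Nora < Orla < Tariq < Mina < Dax < Wes < Ben < Xin < Gus < Nico.
The 6th largest is Dax.

Dax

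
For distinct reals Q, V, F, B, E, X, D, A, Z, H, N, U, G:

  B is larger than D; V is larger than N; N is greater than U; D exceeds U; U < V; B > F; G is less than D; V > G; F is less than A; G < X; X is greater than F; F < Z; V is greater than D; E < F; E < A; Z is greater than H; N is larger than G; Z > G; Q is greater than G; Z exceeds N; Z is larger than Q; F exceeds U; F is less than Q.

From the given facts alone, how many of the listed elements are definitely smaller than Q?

4

From Q the given relations immediately reach G, F.
From those, U, E — 4 in total.
No other element is forced below Q by the given relations, so the count is 4.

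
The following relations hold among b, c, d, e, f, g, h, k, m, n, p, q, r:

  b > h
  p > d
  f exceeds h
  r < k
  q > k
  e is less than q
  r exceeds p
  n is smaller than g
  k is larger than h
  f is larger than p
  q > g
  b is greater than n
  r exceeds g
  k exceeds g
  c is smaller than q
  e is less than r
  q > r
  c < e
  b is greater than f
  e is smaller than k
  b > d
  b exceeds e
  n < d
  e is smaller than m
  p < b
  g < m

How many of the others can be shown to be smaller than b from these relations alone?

The elements the relations force below b are n, d, h, p, c, e, f — no chain reaches any other.
That is 7.

7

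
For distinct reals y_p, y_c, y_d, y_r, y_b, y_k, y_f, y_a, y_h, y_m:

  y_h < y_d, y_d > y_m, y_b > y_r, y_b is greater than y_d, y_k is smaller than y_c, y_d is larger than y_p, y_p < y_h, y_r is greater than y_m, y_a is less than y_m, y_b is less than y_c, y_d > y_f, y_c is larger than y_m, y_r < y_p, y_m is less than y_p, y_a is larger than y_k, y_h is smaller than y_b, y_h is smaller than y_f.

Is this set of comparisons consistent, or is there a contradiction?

Every relation is compatible with y_k < y_a < y_m < y_r < y_p < y_h < y_f < y_d < y_b < y_c; the set is consistent.

consistent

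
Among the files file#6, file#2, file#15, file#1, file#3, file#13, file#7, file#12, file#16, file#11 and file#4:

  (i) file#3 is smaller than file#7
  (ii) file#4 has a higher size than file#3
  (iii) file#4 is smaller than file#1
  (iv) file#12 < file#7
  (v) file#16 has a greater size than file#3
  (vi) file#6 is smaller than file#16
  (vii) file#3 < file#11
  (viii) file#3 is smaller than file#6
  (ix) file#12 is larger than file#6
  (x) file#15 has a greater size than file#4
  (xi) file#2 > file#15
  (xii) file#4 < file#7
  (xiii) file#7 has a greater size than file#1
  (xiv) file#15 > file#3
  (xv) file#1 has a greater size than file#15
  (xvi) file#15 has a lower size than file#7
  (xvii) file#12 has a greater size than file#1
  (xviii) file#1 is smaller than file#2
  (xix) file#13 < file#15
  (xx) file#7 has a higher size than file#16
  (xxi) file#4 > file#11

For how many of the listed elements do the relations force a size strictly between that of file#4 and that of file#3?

1

Chaining upward from file#3 reaches: file#6, file#11, file#16, file#15, file#1, file#12, file#7, file#2.
Chaining downward from file#4 reaches: file#11.
Strictly between file#3 and file#4 are those in both lists: file#11 — 1 element.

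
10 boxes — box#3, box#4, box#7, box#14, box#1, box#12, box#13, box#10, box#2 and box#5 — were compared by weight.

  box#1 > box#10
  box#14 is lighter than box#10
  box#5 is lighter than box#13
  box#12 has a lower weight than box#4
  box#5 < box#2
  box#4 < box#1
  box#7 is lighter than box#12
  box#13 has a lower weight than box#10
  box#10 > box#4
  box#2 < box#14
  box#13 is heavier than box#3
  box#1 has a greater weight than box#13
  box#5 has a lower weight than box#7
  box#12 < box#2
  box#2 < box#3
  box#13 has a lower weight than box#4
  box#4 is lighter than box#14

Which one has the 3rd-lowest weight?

box#12

The consecutive relations fix a unique order: box#5 < box#7 < box#12 < box#2 < box#3 < box#13 < box#4 < box#14 < box#10 < box#1.
Counting 3 from the smallest end gives box#12.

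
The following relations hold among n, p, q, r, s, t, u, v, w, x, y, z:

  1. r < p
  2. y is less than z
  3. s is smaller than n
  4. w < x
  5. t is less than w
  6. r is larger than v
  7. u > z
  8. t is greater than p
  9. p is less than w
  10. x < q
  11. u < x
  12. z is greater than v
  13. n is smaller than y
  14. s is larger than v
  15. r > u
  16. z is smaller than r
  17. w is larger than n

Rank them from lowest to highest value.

v < s < n < y < z < u < r < p < t < w < x < q

Nothing is placed below v, so it is least; from there v < s; s < n; n < y; y < z; z < u; u < r; r < p; p < t; t < w; w < x; x < q, each given directly.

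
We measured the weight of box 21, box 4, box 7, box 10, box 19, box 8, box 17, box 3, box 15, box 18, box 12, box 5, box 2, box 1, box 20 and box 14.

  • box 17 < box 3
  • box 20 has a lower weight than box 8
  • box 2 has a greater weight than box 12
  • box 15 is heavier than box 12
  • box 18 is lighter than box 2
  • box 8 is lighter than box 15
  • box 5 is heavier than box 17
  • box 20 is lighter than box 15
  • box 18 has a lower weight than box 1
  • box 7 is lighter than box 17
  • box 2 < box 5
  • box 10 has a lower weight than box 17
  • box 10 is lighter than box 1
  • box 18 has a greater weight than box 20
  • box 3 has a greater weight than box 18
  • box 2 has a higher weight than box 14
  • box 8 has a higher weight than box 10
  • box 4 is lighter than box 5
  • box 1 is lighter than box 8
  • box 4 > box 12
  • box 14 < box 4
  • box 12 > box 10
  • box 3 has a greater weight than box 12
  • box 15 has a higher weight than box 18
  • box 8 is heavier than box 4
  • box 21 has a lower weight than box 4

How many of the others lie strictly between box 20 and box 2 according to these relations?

1

Chaining upward from box 20 reaches: box 18, box 1, box 8, box 5, box 15, box 3.
Chaining downward from box 2 reaches: box 10, box 12, box 14, box 18.
Strictly between box 20 and box 2 are those in both lists: box 18 — 1 element.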